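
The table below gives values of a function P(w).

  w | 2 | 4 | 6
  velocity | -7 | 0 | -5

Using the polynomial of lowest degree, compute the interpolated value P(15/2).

-133/8

L_0(15/2) = (7/2)·(3/2)/[(-2)·(-4)] = 21/32
L_1(15/2) = (11/2)·(3/2)/[(2)·(-2)] = -33/16
L_2(15/2) = (11/2)·(7/2)/[(4)·(2)] = 77/32
Sum: (-7)·(21/32) + 0 + (-5)·(77/32) = -133/8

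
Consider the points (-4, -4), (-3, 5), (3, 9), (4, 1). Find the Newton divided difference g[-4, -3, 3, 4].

g[-4,-3] = (5 - (-4)) / (-3 - (-4)) = 9
g[-3,3] = (9 - 5) / (3 - (-3)) = 2/3
g[3,4] = (1 - 9) / (4 - 3) = -8
g[-4,-3,3] = (2/3 - 9) / (3 - (-4)) = -25/21
g[-3,3,4] = (-8 - 2/3) / (4 - (-3)) = -26/21
g[-4,-3,3,4] = (-26/21 - (-25/21)) / (4 - (-4)) = -1/168

-1/168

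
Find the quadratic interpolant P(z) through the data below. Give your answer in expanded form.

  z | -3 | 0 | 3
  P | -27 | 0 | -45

Build the Lagrange basis polynomials:
L_0(z) = z(z - 3) / [18] = (1/18)z^2 - (1/6)z
L_1(z) = (z + 3)(z - 3) / [-9] = -(1/9)z^2 + 1
L_2(z) = (z + 3)z / [18] = (1/18)z^2 + (1/6)z
P(z) = (-27)·L_0 + 0·L_1 + (-45)·L_2
  (-27)·L_0(z) = -(3/2)z^2 + (9/2)z
  0·L_1(z) = 0
  (-45)·L_2(z) = -(5/2)z^2 - (15/2)z
Adding term by term: -4z^2 - 3z

P(z) = -4z^2 - 3z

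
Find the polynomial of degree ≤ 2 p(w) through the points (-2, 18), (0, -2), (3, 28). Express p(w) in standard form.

Build the Lagrange basis polynomials:
L_0(w) = w(w - 3) / [10] = (1/10)w^2 - (3/10)w
L_1(w) = (w + 2)(w - 3) / [-6] = -(1/6)w^2 + (1/6)w + 1
L_2(w) = (w + 2)w / [15] = (1/15)w^2 + (2/15)w
p(w) = 18·L_0 + (-2)·L_1 + 28·L_2
  18·L_0(w) = (9/5)w^2 - (27/5)w
  (-2)·L_1(w) = (1/3)w^2 - (1/3)w - 2
  28·L_2(w) = (28/15)w^2 + (56/15)w
Adding term by term: 4w^2 - 2w - 2

p(w) = 4w^2 - 2w - 2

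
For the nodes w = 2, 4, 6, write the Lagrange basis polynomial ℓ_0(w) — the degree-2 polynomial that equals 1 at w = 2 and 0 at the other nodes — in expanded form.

ℓ_0(w) = (w - 4)(w - 6) / [(-2)·(-4)]
       = (w^2 - 10w + 24) / (8)

ℓ_0(w) = (1/8)w^2 - (5/4)w + 3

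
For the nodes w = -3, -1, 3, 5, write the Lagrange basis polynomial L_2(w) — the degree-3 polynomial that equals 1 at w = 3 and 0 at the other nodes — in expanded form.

L_2(w) = -(1/48)w^3 + (1/48)w^2 + (17/48)w + 5/16

L_2(w) = (w + 3)(w + 1)(w - 5) / [(6)·(4)·(-2)]
       = (w^3 - w^2 - 17w - 15) / (-48)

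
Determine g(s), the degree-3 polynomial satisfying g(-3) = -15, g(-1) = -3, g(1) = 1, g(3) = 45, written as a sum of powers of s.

g(s) = s^3 + 2s^2 + s - 3

Build the Lagrange basis polynomials:
L_0(s) = (s + 1)(s - 1)(s - 3) / [-48] = -(1/48)s^3 + (1/16)s^2 + (1/48)s - 1/16
L_1(s) = (s + 3)(s - 1)(s - 3) / [16] = (1/16)s^3 - (1/16)s^2 - (9/16)s + 9/16
L_2(s) = (s + 3)(s + 1)(s - 3) / [-16] = -(1/16)s^3 - (1/16)s^2 + (9/16)s + 9/16
L_3(s) = (s + 3)(s + 1)(s - 1) / [48] = (1/48)s^3 + (1/16)s^2 - (1/48)s - 1/16
g(s) = (-15)·L_0 + (-3)·L_1 + 1·L_2 + 45·L_3
  (-15)·L_0(s) = (5/16)s^3 - (15/16)s^2 - (5/16)s + 15/16
  (-3)·L_1(s) = -(3/16)s^3 + (3/16)s^2 + (27/16)s - 27/16
  1·L_2(s) = -(1/16)s^3 - (1/16)s^2 + (9/16)s + 9/16
  45·L_3(s) = (15/16)s^3 + (45/16)s^2 - (15/16)s - 45/16
Adding term by term: s^3 + 2s^2 + s - 3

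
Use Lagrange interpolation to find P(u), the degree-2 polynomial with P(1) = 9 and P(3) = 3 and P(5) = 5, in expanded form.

Build the Lagrange basis polynomials:
L_0(u) = (u - 3)(u - 5) / [8] = (1/8)u^2 - u + 15/8
L_1(u) = (u - 1)(u - 5) / [-4] = -(1/4)u^2 + (3/2)u - 5/4
L_2(u) = (u - 1)(u - 3) / [8] = (1/8)u^2 - (1/2)u + 3/8
P(u) = 9·L_0 + 3·L_1 + 5·L_2
  9·L_0(u) = (9/8)u^2 - 9u + 135/8
  3·L_1(u) = -(3/4)u^2 + (9/2)u - 15/4
  5·L_2(u) = (5/8)u^2 - (5/2)u + 15/8
Adding term by term: u^2 - 7u + 15

P(u) = u^2 - 7u + 15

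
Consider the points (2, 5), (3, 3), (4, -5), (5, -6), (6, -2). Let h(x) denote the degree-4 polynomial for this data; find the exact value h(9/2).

Evaluate each Lagrange basis at x = 9/2:
L_0(9/2) = (3/2)·(1/2)·(-1/2)·(-3/2)/[(-1)·(-2)·(-3)·(-4)] = 3/128
L_1(9/2) = (5/2)·(1/2)·(-1/2)·(-3/2)/[(1)·(-1)·(-2)·(-3)] = -5/32
L_2(9/2) = (5/2)·(3/2)·(-1/2)·(-3/2)/[(2)·(1)·(-1)·(-2)] = 45/64
L_3(9/2) = (5/2)·(3/2)·(1/2)·(-3/2)/[(3)·(2)·(1)·(-1)] = 15/32
L_4(9/2) = (5/2)·(3/2)·(1/2)·(-1/2)/[(4)·(3)·(2)·(1)] = -5/128
Sum: 5·(3/128) + 3·(-5/32) + (-5)·(45/64) + (-6)·(15/32) + (-2)·(-5/128) = -845/128

-845/128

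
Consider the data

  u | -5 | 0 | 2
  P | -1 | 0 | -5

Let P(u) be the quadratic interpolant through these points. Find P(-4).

26/35

Evaluate each Lagrange basis at u = -4:
L_0(-4) = (-4)·(-6)/[(-5)·(-7)] = 24/35
L_1(-4) = (1)·(-6)/[(5)·(-2)] = 3/5
L_2(-4) = (1)·(-4)/[(7)·(2)] = -2/7
Sum: (-1)·(24/35) + 0 + (-5)·(-2/7) = 26/35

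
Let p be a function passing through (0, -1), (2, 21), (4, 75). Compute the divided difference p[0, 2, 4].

p[0,2] = (21 - (-1)) / (2 - 0) = 11
p[2,4] = (75 - 21) / (4 - 2) = 27
p[0,2,4] = (27 - 11) / (4 - 0) = 4

4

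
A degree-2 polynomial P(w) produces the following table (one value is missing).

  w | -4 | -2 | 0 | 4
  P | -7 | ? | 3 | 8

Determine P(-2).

-11/8

The 3 known values determine P uniquely (degree ≤ 2).
Evaluate each Lagrange basis at w = -2:
L_0(-2) = (-2)·(-6)/[(-4)·(-8)] = 3/8
L_1(-2) = (2)·(-6)/[(4)·(-4)] = 3/4
L_2(-2) = (2)·(-2)/[(8)·(4)] = -1/8
Sum: (-7)·(3/8) + 3·(3/4) + 8·(-1/8) = -11/8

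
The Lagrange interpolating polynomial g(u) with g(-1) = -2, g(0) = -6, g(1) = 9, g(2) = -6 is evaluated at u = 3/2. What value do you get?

L_0(3/2) = (3/2)·(1/2)·(-1/2)/[(-1)·(-2)·(-3)] = 1/16
L_1(3/2) = (5/2)·(1/2)·(-1/2)/[(1)·(-1)·(-2)] = -5/16
L_2(3/2) = (5/2)·(3/2)·(-1/2)/[(2)·(1)·(-1)] = 15/16
L_3(3/2) = (5/2)·(3/2)·(1/2)/[(3)·(2)·(1)] = 5/16
Sum: (-2)·(1/16) + (-6)·(-5/16) + 9·(15/16) + (-6)·(5/16) = 133/16

133/16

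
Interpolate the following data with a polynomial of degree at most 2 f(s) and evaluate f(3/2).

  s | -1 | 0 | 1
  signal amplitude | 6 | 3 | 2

L_0(3/2) = (3/2)·(1/2)/[(-1)·(-2)] = 3/8
L_1(3/2) = (5/2)·(1/2)/[(1)·(-1)] = -5/4
L_2(3/2) = (5/2)·(3/2)/[(2)·(1)] = 15/8
Sum: 6·(3/8) + 3·(-5/4) + 2·(15/8) = 9/4

9/4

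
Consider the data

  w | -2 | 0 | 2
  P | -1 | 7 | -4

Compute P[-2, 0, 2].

-19/8

P[-2,0] = (7 - (-1)) / (0 - (-2)) = 4
P[0,2] = (-4 - 7) / (2 - 0) = -11/2
P[-2,0,2] = (-11/2 - 4) / (2 - (-2)) = -19/8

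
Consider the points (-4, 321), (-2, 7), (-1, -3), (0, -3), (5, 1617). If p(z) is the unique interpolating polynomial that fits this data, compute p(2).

Evaluate each Lagrange basis at z = 2:
L_0(2) = (4)·(3)·(2)·(-3)/[(-2)·(-3)·(-4)·(-9)] = -1/3
L_1(2) = (6)·(3)·(2)·(-3)/[(2)·(-1)·(-2)·(-7)] = 27/7
L_2(2) = (6)·(4)·(2)·(-3)/[(3)·(1)·(-1)·(-6)] = -8
L_3(2) = (6)·(4)·(3)·(-3)/[(4)·(2)·(1)·(-5)] = 27/5
L_4(2) = (6)·(4)·(3)·(2)/[(9)·(7)·(6)·(5)] = 8/105
Sum: 321·(-1/3) + 7·(27/7) + (-3)·(-8) + (-3)·(27/5) + 1617·(8/105) = 51

51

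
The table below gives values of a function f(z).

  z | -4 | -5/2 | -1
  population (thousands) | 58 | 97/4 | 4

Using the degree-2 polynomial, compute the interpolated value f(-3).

L_0(-3) = (-1/2)·(-2)/[(-3/2)·(-3)] = 2/9
L_1(-3) = (1)·(-2)/[(3/2)·(-3/2)] = 8/9
L_2(-3) = (1)·(-1/2)/[(3)·(3/2)] = -1/9
Sum: 58·(2/9) + 97/4·(8/9) + 4·(-1/9) = 34

34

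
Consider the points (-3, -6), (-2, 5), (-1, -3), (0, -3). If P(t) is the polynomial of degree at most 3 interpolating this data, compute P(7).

Evaluate each Lagrange basis at t = 7:
L_0(7) = (9)·(8)·(7)/[(-1)·(-2)·(-3)] = -84
L_1(7) = (10)·(8)·(7)/[(1)·(-1)·(-2)] = 280
L_2(7) = (10)·(9)·(7)/[(2)·(1)·(-1)] = -315
L_3(7) = (10)·(9)·(8)/[(3)·(2)·(1)] = 120
Sum: (-6)·(-84) + 5·(280) + (-3)·(-315) + (-3)·(120) = 2489

2489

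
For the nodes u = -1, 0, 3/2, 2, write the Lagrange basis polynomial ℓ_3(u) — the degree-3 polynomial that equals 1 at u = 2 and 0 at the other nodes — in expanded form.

ℓ_3(u) = (1/3)u^3 - (1/6)u^2 - (1/2)u

ℓ_3(u) = (u + 1)u(u - 3/2) / [(3)·(2)·(1/2)]
       = (u^3 - (1/2)u^2 - (3/2)u) / (3)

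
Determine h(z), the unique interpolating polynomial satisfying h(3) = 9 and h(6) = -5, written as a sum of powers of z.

h(z) = -(14/3)z + 23

L_0(z) = (z - 6) / [-3] = -(1/3)z + 2
L_1(z) = (z - 3) / [3] = (1/3)z - 1
h(z) = 9·L_0 + (-5)·L_1
  9·L_0(z) = -3z + 18
  (-5)·L_1(z) = -(5/3)z + 5
Adding term by term: -(14/3)z + 23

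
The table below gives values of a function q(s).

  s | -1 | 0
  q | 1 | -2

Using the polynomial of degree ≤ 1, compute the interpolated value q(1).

-5

Evaluate each Lagrange basis at s = 1:
L_0(1) = (1)/[(-1)] = -1
L_1(1) = (2)/[(1)] = 2
Sum: 1·(-1) + (-2)·(2) = -5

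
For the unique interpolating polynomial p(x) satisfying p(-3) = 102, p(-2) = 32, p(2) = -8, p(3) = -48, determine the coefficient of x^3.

The leading coefficient equals the top divided difference p[-3,-2,2,3].
p[-3,-2] = (32 - 102) / (-2 - (-3)) = -70
p[-2,2] = (-8 - 32) / (2 - (-2)) = -10
p[2,3] = (-48 - (-8)) / (3 - 2) = -40
p[-3,-2,2] = (-10 - (-70)) / (2 - (-3)) = 12
p[-2,2,3] = (-40 - (-10)) / (3 - (-2)) = -6
p[-3,-2,2,3] = (-6 - 12) / (3 - (-3)) = -3

-3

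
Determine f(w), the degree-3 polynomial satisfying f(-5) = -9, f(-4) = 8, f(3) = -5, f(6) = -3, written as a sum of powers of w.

f(w) = (274/1155)w^3 - (719/770)w^2 - (13571/2310)w + 1126/77

Newton's divided differences:
f[-5,-4] = (8 - (-9)) / (-4 - (-5)) = 17
f[-4,3] = (-5 - 8) / (3 - (-4)) = -13/7
f[3,6] = (-3 - (-5)) / (6 - 3) = 2/3
f[-5,-4,3] = (-13/7 - 17) / (3 - (-5)) = -33/14
f[-4,3,6] = (2/3 - (-13/7)) / (6 - (-4)) = 53/210
f[-5,-4,3,6] = (53/210 - (-33/14)) / (6 - (-5)) = 274/1155
f(w) = -9 + 17·(w + 5) + (-33/14)·(w + 5)(w + 4) + (274/1155)·(w + 5)(w + 4)(w - 3)
Expanding: f(w) = (274/1155)w^3 - (719/770)w^2 - (13571/2310)w + 1126/77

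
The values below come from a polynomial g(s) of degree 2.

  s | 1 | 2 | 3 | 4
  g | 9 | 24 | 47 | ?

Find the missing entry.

The 3 known values determine g uniquely (degree ≤ 2).
Evaluate each Lagrange basis at s = 4:
L_0(4) = (2)·(1)/[(-1)·(-2)] = 1
L_1(4) = (3)·(1)/[(1)·(-1)] = -3
L_2(4) = (3)·(2)/[(2)·(1)] = 3
Sum: 9·(1) + 24·(-3) + 47·(3) = 78

78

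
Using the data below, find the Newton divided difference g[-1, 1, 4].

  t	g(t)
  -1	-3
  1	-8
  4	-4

g[-1,1] = (-8 - (-3)) / (1 - (-1)) = -5/2
g[1,4] = (-4 - (-8)) / (4 - 1) = 4/3
g[-1,1,4] = (4/3 - (-5/2)) / (4 - (-1)) = 23/30

23/30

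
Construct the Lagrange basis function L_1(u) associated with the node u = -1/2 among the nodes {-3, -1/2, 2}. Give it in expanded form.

L_1(u) = (u + 3)(u - 2) / [(5/2)·(-5/2)]
       = (u^2 + u - 6) / (-25/4)

L_1(u) = -(4/25)u^2 - (4/25)u + 24/25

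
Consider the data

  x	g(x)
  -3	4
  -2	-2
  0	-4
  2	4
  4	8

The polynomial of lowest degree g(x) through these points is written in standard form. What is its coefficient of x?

L_0(x) = (x + 2)x(x - 2)(x - 4) / [105] = (1/105)x^4 - (4/105)x^3 - (4/105)x^2 + (16/105)x
L_1(x) = (x + 3)x(x - 2)(x - 4) / [-48] = -(1/48)x^4 + (1/16)x^3 + (5/24)x^2 - (1/2)x
L_2(x) = (x + 3)(x + 2)(x - 2)(x - 4) / [48] = (1/48)x^4 - (1/48)x^3 - (1/3)x^2 + (1/12)x + 1
L_3(x) = (x + 3)(x + 2)x(x - 4) / [-80] = -(1/80)x^4 - (1/80)x^3 + (7/40)x^2 + (3/10)x
L_4(x) = (x + 3)(x + 2)x(x - 2) / [336] = (1/336)x^4 + (1/112)x^3 - (1/84)x^2 - (1/28)x
g(x) = 4·L_0 + (-2)·L_1 + (-4)·L_2 + 4·L_3 + 8·L_4
Only the coefficient of x is needed; take it from each L_i and combine:
4·(16/105) + (-2)·(-1/2) + (-4)·(1/12) + 4·(3/10) + 8·(-1/28) = 46/21

46/21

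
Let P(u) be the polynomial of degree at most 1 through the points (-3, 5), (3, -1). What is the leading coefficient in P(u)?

Build the Lagrange basis polynomials:
L_0(u) = (u - 3) / [-6] = -(1/6)u + 1/2
L_1(u) = (u + 3) / [6] = (1/6)u + 1/2
P(u) = 5·L_0 + (-1)·L_1
Only the coefficient of u is needed; take it from each L_i and combine:
5·(-1/6) + (-1)·(1/6) = -1

-1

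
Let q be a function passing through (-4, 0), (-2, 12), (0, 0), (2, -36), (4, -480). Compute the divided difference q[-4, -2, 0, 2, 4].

q[-4,-2] = (12 - 0) / (-2 - (-4)) = 6
q[-2,0] = (0 - 12) / (0 - (-2)) = -6
q[0,2] = (-36 - 0) / (2 - 0) = -18
q[2,4] = (-480 - (-36)) / (4 - 2) = -222
q[-4,-2,0] = (-6 - 6) / (0 - (-4)) = -3
q[-2,0,2] = (-18 - (-6)) / (2 - (-2)) = -3
q[0,2,4] = (-222 - (-18)) / (4 - 0) = -51
q[-4,-2,0,2] = (-3 - (-3)) / (2 - (-4)) = 0
q[-2,0,2,4] = (-51 - (-3)) / (4 - (-2)) = -8
q[-4,-2,0,2,4] = (-8 - 0) / (4 - (-4)) = -1

-1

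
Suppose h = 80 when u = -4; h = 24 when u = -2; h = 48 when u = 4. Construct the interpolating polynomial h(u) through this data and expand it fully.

Newton's divided differences:
h[-4,-2] = (24 - 80) / (-2 - (-4)) = -28
h[-2,4] = (48 - 24) / (4 - (-2)) = 4
h[-4,-2,4] = (4 - (-28)) / (4 - (-4)) = 4
h(u) = 80 + (-28)·(u + 4) + 4·(u + 4)(u + 2)
Expanding: h(u) = 4u^2 - 4u

h(u) = 4u^2 - 4u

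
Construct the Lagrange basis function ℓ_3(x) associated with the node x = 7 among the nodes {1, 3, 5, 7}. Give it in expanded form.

ℓ_3(x) = (x - 1)(x - 3)(x - 5) / [(6)·(4)·(2)]
       = (x^3 - 9x^2 + 23x - 15) / (48)

ℓ_3(x) = (1/48)x^3 - (3/16)x^2 + (23/48)x - 5/16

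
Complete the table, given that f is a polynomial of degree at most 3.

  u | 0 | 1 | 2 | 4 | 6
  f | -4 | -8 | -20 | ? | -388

-116

The 4 known values determine f uniquely (degree ≤ 3).
L_0(4) = (3)·(2)·(-2)/[(-1)·(-2)·(-6)] = 1
L_1(4) = (4)·(2)·(-2)/[(1)·(-1)·(-5)] = -16/5
L_2(4) = (4)·(3)·(-2)/[(2)·(1)·(-4)] = 3
L_3(4) = (4)·(3)·(2)/[(6)·(5)·(4)] = 1/5
Sum: (-4)·(1) + (-8)·(-16/5) + (-20)·(3) + (-388)·(1/5) = -116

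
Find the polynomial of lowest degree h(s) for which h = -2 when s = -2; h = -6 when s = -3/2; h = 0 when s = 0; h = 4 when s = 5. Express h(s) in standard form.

h(s) = -(422/455)s^3 + (179/65)s^2 + (4649/455)s

Build the Lagrange basis polynomials:
L_0(s) = (s + 3/2)s(s - 5) / [-7] = -(1/7)s^3 + (1/2)s^2 + (15/14)s
L_1(s) = (s + 2)s(s - 5) / [39/8] = (8/39)s^3 - (8/13)s^2 - (80/39)s
L_2(s) = (s + 2)(s + 3/2)(s - 5) / [-15] = -(1/15)s^3 + (1/10)s^2 + (29/30)s + 1
L_3(s) = (s + 2)(s + 3/2)s / [455/2] = (2/455)s^3 + (1/65)s^2 + (6/455)s
h(s) = (-2)·L_0 + (-6)·L_1 + 0·L_2 + 4·L_3
  (-2)·L_0(s) = (2/7)s^3 - s^2 - (15/7)s
  (-6)·L_1(s) = -(16/13)s^3 + (48/13)s^2 + (160/13)s
  0·L_2(s) = 0
  4·L_3(s) = (8/455)s^3 + (4/65)s^2 + (24/455)s
Adding term by term: -(422/455)s^3 + (179/65)s^2 + (4649/455)s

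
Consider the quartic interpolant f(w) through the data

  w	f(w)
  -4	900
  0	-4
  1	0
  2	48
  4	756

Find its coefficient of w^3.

L_0(w) = w(w - 1)(w - 2)(w - 4) / [960] = (1/960)w^4 - (7/960)w^3 + (7/480)w^2 - (1/120)w
L_1(w) = (w + 4)(w - 1)(w - 2)(w - 4) / [-32] = -(1/32)w^4 + (3/32)w^3 + (7/16)w^2 - (3/2)w + 1
L_2(w) = (w + 4)w(w - 2)(w - 4) / [15] = (1/15)w^4 - (2/15)w^3 - (16/15)w^2 + (32/15)w
L_3(w) = (w + 4)w(w - 1)(w - 4) / [-24] = -(1/24)w^4 + (1/24)w^3 + (2/3)w^2 - (2/3)w
L_4(w) = (w + 4)w(w - 1)(w - 2) / [192] = (1/192)w^4 + (1/192)w^3 - (5/96)w^2 + (1/24)w
f(w) = 900·L_0 + (-4)·L_1 + 0·L_2 + 48·L_3 + 756·L_4
Only the coefficient of w^3 is needed; take it from each L_i and combine:
900·(-7/960) + (-4)·(3/32) + 0·(-2/15) + 48·(1/24) + 756·(1/192) = -1

-1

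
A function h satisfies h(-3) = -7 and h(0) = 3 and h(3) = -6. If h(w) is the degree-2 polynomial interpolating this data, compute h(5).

-203/9

Using Newton's divided-difference form:
h[-3,0] = (3 - (-7)) / (0 - (-3)) = 10/3
h[0,3] = (-6 - 3) / (3 - 0) = -3
h[-3,0,3] = (-3 - 10/3) / (3 - (-3)) = -19/18
h(5) = -7 + (10/3)·(8) + (-19/18)·(8)·(5) = -203/9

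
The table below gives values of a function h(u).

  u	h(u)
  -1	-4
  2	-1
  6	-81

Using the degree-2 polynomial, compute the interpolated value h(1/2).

17/4

Evaluate each Lagrange basis at u = 1/2:
L_0(1/2) = (-3/2)·(-11/2)/[(-3)·(-7)] = 11/28
L_1(1/2) = (3/2)·(-11/2)/[(3)·(-4)] = 11/16
L_2(1/2) = (3/2)·(-3/2)/[(7)·(4)] = -9/112
Sum: (-4)·(11/28) + (-1)·(11/16) + (-81)·(-9/112) = 17/4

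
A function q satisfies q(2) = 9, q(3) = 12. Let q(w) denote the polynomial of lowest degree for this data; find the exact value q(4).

15

Evaluate each Lagrange basis at w = 4:
L_0(4) = (1)/[(-1)] = -1
L_1(4) = (2)/[(1)] = 2
Sum: 9·(-1) + 12·(2) = 15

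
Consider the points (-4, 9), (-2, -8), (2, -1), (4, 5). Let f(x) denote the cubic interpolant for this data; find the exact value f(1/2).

-879/128

Using Newton's divided-difference form:
f[-4,-2] = (-8 - 9) / (-2 - (-4)) = -17/2
f[-2,2] = (-1 - (-8)) / (2 - (-2)) = 7/4
f[2,4] = (5 - (-1)) / (4 - 2) = 3
f[-4,-2,2] = (7/4 - (-17/2)) / (2 - (-4)) = 41/24
f[-2,2,4] = (3 - 7/4) / (4 - (-2)) = 5/24
f[-4,-2,2,4] = (5/24 - 41/24) / (4 - (-4)) = -3/16
f(1/2) = 9 + (-17/2)·(9/2) + (41/24)·(9/2)·(5/2) + (-3/16)·(9/2)·(5/2)·(-3/2) = -879/128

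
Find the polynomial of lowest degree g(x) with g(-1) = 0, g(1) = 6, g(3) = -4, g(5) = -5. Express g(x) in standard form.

Newton's divided differences:
g[-1,1] = (6 - 0) / (1 - (-1)) = 3
g[1,3] = (-4 - 6) / (3 - 1) = -5
g[3,5] = (-5 - (-4)) / (5 - 3) = -1/2
g[-1,1,3] = (-5 - 3) / (3 - (-1)) = -2
g[1,3,5] = (-1/2 - (-5)) / (5 - 1) = 9/8
g[-1,1,3,5] = (9/8 - (-2)) / (5 - (-1)) = 25/48
g(x) = 3·(x + 1) + (-2)·(x + 1)(x - 1) + (25/48)·(x + 1)(x - 1)(x - 3)
Expanding: g(x) = (25/48)x^3 - (57/16)x^2 + (119/48)x + 105/16

g(x) = (25/48)x^3 - (57/16)x^2 + (119/48)x + 105/16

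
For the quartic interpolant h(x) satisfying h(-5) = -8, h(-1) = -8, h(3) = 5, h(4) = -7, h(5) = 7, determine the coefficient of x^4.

881/2880

Build the Lagrange basis polynomials:
L_0(x) = (x + 1)(x - 3)(x - 4)(x - 5) / [2880] = (1/2880)x^4 - (11/2880)x^3 + (7/576)x^2 - (13/2880)x - 1/48
L_1(x) = (x + 5)(x - 3)(x - 4)(x - 5) / [-480] = -(1/480)x^4 + (7/480)x^3 + (13/480)x^2 - (35/96)x + 5/8
L_2(x) = (x + 5)(x + 1)(x - 4)(x - 5) / [64] = (1/64)x^4 - (3/64)x^3 - (29/64)x^2 + (75/64)x + 25/16
L_3(x) = (x + 5)(x + 1)(x - 3)(x - 5) / [-45] = -(1/45)x^4 + (2/45)x^3 + (28/45)x^2 - (10/9)x - 5/3
L_4(x) = (x + 5)(x + 1)(x - 3)(x - 4) / [120] = (1/120)x^4 - (1/120)x^3 - (5/24)x^2 + (37/120)x + 1/2
h(x) = (-8)·L_0 + (-8)·L_1 + 5·L_2 + (-7)·L_3 + 7·L_4
Only the coefficient of x^4 is needed; take it from each L_i and combine:
(-8)·(1/2880) + (-8)·(-1/480) + 5·(1/64) + (-7)·(-1/45) + 7·(1/120) = 881/2880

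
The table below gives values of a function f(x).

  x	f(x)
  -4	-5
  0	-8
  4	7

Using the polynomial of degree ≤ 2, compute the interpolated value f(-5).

-23/16

Evaluate each Lagrange basis at x = -5:
L_0(-5) = (-5)·(-9)/[(-4)·(-8)] = 45/32
L_1(-5) = (-1)·(-9)/[(4)·(-4)] = -9/16
L_2(-5) = (-1)·(-5)/[(8)·(4)] = 5/32
Sum: (-5)·(45/32) + (-8)·(-9/16) + 7·(5/32) = -23/16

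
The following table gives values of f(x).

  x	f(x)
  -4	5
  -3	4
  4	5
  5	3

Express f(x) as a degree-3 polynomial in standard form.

Build the Lagrange basis polynomials:
L_0(x) = (x + 3)(x - 4)(x - 5) / [-72] = -(1/72)x^3 + (1/12)x^2 + (7/72)x - 5/6
L_1(x) = (x + 4)(x - 4)(x - 5) / [56] = (1/56)x^3 - (5/56)x^2 - (2/7)x + 10/7
L_2(x) = (x + 4)(x + 3)(x - 5) / [-56] = -(1/56)x^3 - (1/28)x^2 + (23/56)x + 15/14
L_3(x) = (x + 4)(x + 3)(x - 4) / [72] = (1/72)x^3 + (1/24)x^2 - (2/9)x - 2/3
f(x) = 5·L_0 + 4·L_1 + 5·L_2 + 3·L_3
  5·L_0(x) = -(5/72)x^3 + (5/12)x^2 + (35/72)x - 25/6
  4·L_1(x) = (1/14)x^3 - (5/14)x^2 - (8/7)x + 40/7
  5·L_2(x) = -(5/56)x^3 - (5/28)x^2 + (115/56)x + 75/14
  3·L_3(x) = (1/24)x^3 + (1/8)x^2 - (2/3)x - 2
Adding term by term: -(23/504)x^3 + (1/168)x^2 + (46/63)x + 103/21

f(x) = -(23/504)x^3 + (1/168)x^2 + (46/63)x + 103/21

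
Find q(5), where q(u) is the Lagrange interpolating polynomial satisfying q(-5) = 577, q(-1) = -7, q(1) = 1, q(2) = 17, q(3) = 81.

617

Evaluate each Lagrange basis at u = 5:
L_0(5) = (6)·(4)·(3)·(2)/[(-4)·(-6)·(-7)·(-8)] = 3/28
L_1(5) = (10)·(4)·(3)·(2)/[(4)·(-2)·(-3)·(-4)] = -5/2
L_2(5) = (10)·(6)·(3)·(2)/[(6)·(2)·(-1)·(-2)] = 15
L_3(5) = (10)·(6)·(4)·(2)/[(7)·(3)·(1)·(-1)] = -160/7
L_4(5) = (10)·(6)·(4)·(3)/[(8)·(4)·(2)·(1)] = 45/4
Sum: 577·(3/28) + (-7)·(-5/2) + 1·(15) + 17·(-160/7) + 81·(45/4) = 617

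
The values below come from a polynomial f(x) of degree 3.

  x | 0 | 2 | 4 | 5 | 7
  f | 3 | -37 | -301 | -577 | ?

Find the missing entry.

The 4 known values determine f uniquely (degree ≤ 3).
L_0(7) = (5)·(3)·(2)/[(-2)·(-4)·(-5)] = -3/4
L_1(7) = (7)·(3)·(2)/[(2)·(-2)·(-3)] = 7/2
L_2(7) = (7)·(5)·(2)/[(4)·(2)·(-1)] = -35/4
L_3(7) = (7)·(5)·(3)/[(5)·(3)·(1)] = 7
Sum: 3·(-3/4) + (-37)·(7/2) + (-301)·(-35/4) + (-577)·(7) = -1537

-1537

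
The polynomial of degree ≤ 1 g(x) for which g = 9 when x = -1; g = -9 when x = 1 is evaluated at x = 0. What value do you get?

Evaluate each Lagrange basis at x = 0:
L_0(0) = (-1)/[(-2)] = 1/2
L_1(0) = (1)/[(2)] = 1/2
Sum: 9·(1/2) + (-9)·(1/2) = 0

0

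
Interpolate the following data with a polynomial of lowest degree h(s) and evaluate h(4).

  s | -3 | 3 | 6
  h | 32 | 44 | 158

74

L_0(4) = (1)·(-2)/[(-6)·(-9)] = -1/27
L_1(4) = (7)·(-2)/[(6)·(-3)] = 7/9
L_2(4) = (7)·(1)/[(9)·(3)] = 7/27
Sum: 32·(-1/27) + 44·(7/9) + 158·(7/27) = 74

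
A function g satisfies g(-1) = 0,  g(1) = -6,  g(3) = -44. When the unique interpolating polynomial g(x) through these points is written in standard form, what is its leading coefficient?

-4

L_0(x) = (x - 1)(x - 3) / [8] = (1/8)x^2 - (1/2)x + 3/8
L_1(x) = (x + 1)(x - 3) / [-4] = -(1/4)x^2 + (1/2)x + 3/4
L_2(x) = (x + 1)(x - 1) / [8] = (1/8)x^2 - 1/8
g(x) = 0·L_0 + (-6)·L_1 + (-44)·L_2
Only the coefficient of x^2 is needed; take it from each L_i and combine:
0·(1/8) + (-6)·(-1/4) + (-44)·(1/8) = -4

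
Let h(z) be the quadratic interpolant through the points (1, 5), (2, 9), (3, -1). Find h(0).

Using Newton's divided-difference form:
h[1,2] = (9 - 5) / (2 - 1) = 4
h[2,3] = (-1 - 9) / (3 - 2) = -10
h[1,2,3] = (-10 - 4) / (3 - 1) = -7
h(0) = 5 + 4·(-1) + (-7)·(-1)·(-2) = -13

-13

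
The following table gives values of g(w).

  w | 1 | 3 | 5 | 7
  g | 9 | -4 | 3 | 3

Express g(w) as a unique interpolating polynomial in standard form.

L_0(w) = (w - 3)(w - 5)(w - 7) / [-48] = -(1/48)w^3 + (5/16)w^2 - (71/48)w + 35/16
L_1(w) = (w - 1)(w - 5)(w - 7) / [16] = (1/16)w^3 - (13/16)w^2 + (47/16)w - 35/16
L_2(w) = (w - 1)(w - 3)(w - 7) / [-16] = -(1/16)w^3 + (11/16)w^2 - (31/16)w + 21/16
L_3(w) = (w - 1)(w - 3)(w - 5) / [48] = (1/48)w^3 - (3/16)w^2 + (23/48)w - 5/16
g(w) = 9·L_0 + (-4)·L_1 + 3·L_2 + 3·L_3
  9·L_0(w) = -(3/16)w^3 + (45/16)w^2 - (213/16)w + 315/16
  (-4)·L_1(w) = -(1/4)w^3 + (13/4)w^2 - (47/4)w + 35/4
  3·L_2(w) = -(3/16)w^3 + (33/16)w^2 - (93/16)w + 63/16
  3·L_3(w) = (1/16)w^3 - (9/16)w^2 + (23/16)w - 15/16
Adding term by term: -(9/16)w^3 + (121/16)w^2 - (471/16)w + 503/16

g(w) = -(9/16)w^3 + (121/16)w^2 - (471/16)w + 503/16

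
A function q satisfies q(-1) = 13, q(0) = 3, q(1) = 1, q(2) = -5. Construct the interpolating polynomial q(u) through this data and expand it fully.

q(u) = -2u^3 + 4u^2 - 4u + 3

L_0(u) = u(u - 1)(u - 2) / [-6] = -(1/6)u^3 + (1/2)u^2 - (1/3)u
L_1(u) = (u + 1)(u - 1)(u - 2) / [2] = (1/2)u^3 - u^2 - (1/2)u + 1
L_2(u) = (u + 1)u(u - 2) / [-2] = -(1/2)u^3 + (1/2)u^2 + u
L_3(u) = (u + 1)u(u - 1) / [6] = (1/6)u^3 - (1/6)u
q(u) = 13·L_0 + 3·L_1 + 1·L_2 + (-5)·L_3
  13·L_0(u) = -(13/6)u^3 + (13/2)u^2 - (13/3)u
  3·L_1(u) = (3/2)u^3 - 3u^2 - (3/2)u + 3
  1·L_2(u) = -(1/2)u^3 + (1/2)u^2 + u
  (-5)·L_3(u) = -(5/6)u^3 + (5/6)u
Adding term by term: -2u^3 + 4u^2 - 4u + 3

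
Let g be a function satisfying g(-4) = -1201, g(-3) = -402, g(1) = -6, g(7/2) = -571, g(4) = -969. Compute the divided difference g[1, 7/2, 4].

-190

g[1,7/2] = (-571 - (-6)) / (7/2 - 1) = -226
g[7/2,4] = (-969 - (-571)) / (4 - 7/2) = -796
g[1,7/2,4] = (-796 - (-226)) / (4 - 1) = -190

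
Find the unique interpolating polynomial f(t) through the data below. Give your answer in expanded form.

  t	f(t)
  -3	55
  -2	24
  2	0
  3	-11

Newton's divided differences:
f[-3,-2] = (24 - 55) / (-2 - (-3)) = -31
f[-2,2] = (0 - 24) / (2 - (-2)) = -6
f[2,3] = (-11 - 0) / (3 - 2) = -11
f[-3,-2,2] = (-6 - (-31)) / (2 - (-3)) = 5
f[-2,2,3] = (-11 - (-6)) / (3 - (-2)) = -1
f[-3,-2,2,3] = (-1 - 5) / (3 - (-3)) = -1
f(t) = 55 + (-31)·(t + 3) + 5·(t + 3)(t + 2) + (-1)·(t + 3)(t + 2)(t - 2)
Expanding: f(t) = -t^3 + 2t^2 - 2t + 4

f(t) = -t^3 + 2t^2 - 2t + 4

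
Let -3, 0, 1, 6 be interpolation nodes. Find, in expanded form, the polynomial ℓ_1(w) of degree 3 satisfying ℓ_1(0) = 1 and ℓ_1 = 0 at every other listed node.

ℓ_1(w) = (1/18)w^3 - (2/9)w^2 - (5/6)w + 1

ℓ_1(w) = (w + 3)(w - 1)(w - 6) / [(3)·(-1)·(-6)]
       = (w^3 - 4w^2 - 15w + 18) / (18)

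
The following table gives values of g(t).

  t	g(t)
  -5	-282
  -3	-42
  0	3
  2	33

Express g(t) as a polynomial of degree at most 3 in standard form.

Build the Lagrange basis polynomials:
L_0(t) = (t + 3)t(t - 2) / [-70] = -(1/70)t^3 - (1/70)t^2 + (3/35)t
L_1(t) = (t + 5)t(t - 2) / [30] = (1/30)t^3 + (1/10)t^2 - (1/3)t
L_2(t) = (t + 5)(t + 3)(t - 2) / [-30] = -(1/30)t^3 - (1/5)t^2 + (1/30)t + 1
L_3(t) = (t + 5)(t + 3)t / [70] = (1/70)t^3 + (4/35)t^2 + (3/14)t
g(t) = (-282)·L_0 + (-42)·L_1 + 3·L_2 + 33·L_3
  (-282)·L_0(t) = (141/35)t^3 + (141/35)t^2 - (846/35)t
  (-42)·L_1(t) = -(7/5)t^3 - (21/5)t^2 + 14t
  3·L_2(t) = -(1/10)t^3 - (3/5)t^2 + (1/10)t + 3
  33·L_3(t) = (33/70)t^3 + (132/35)t^2 + (99/14)t
Adding term by term: 3t^3 + 3t^2 - 3t + 3

g(t) = 3t^3 + 3t^2 - 3t + 3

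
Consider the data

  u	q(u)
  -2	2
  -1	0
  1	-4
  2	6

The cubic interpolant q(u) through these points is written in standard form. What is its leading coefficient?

Build the Lagrange basis polynomials:
L_0(u) = (u + 1)(u - 1)(u - 2) / [-12] = -(1/12)u^3 + (1/6)u^2 + (1/12)u - 1/6
L_1(u) = (u + 2)(u - 1)(u - 2) / [6] = (1/6)u^3 - (1/6)u^2 - (2/3)u + 2/3
L_2(u) = (u + 2)(u + 1)(u - 2) / [-6] = -(1/6)u^3 - (1/6)u^2 + (2/3)u + 2/3
L_3(u) = (u + 2)(u + 1)(u - 1) / [12] = (1/12)u^3 + (1/6)u^2 - (1/12)u - 1/6
q(u) = 2·L_0 + 0·L_1 + (-4)·L_2 + 6·L_3
Only the coefficient of u^3 is needed; take it from each L_i and combine:
2·(-1/12) + 0·(1/6) + (-4)·(-1/6) + 6·(1/12) = 1

1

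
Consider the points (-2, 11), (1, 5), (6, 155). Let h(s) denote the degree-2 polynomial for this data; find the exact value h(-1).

L_0(-1) = (-2)·(-7)/[(-3)·(-8)] = 7/12
L_1(-1) = (1)·(-7)/[(3)·(-5)] = 7/15
L_2(-1) = (1)·(-2)/[(8)·(5)] = -1/20
Sum: 11·(7/12) + 5·(7/15) + 155·(-1/20) = 1

1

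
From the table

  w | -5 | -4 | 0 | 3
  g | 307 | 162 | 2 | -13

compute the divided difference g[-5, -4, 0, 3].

-2

g[-5,-4] = (162 - 307) / (-4 - (-5)) = -145
g[-4,0] = (2 - 162) / (0 - (-4)) = -40
g[0,3] = (-13 - 2) / (3 - 0) = -5
g[-5,-4,0] = (-40 - (-145)) / (0 - (-5)) = 21
g[-4,0,3] = (-5 - (-40)) / (3 - (-4)) = 5
g[-5,-4,0,3] = (5 - 21) / (3 - (-5)) = -2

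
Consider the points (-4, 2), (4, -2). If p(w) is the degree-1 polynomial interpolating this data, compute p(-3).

Evaluate each Lagrange basis at w = -3:
L_0(-3) = (-7)/[(-8)] = 7/8
L_1(-3) = (1)/[(8)] = 1/8
Sum: 2·(7/8) + (-2)·(1/8) = 3/2

3/2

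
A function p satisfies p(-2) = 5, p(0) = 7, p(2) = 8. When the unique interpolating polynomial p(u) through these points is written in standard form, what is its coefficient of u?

3/4

Build the Lagrange basis polynomials:
L_0(u) = u(u - 2) / [8] = (1/8)u^2 - (1/4)u
L_1(u) = (u + 2)(u - 2) / [-4] = -(1/4)u^2 + 1
L_2(u) = (u + 2)u / [8] = (1/8)u^2 + (1/4)u
p(u) = 5·L_0 + 7·L_1 + 8·L_2
Only the coefficient of u is needed; take it from each L_i and combine:
5·(-1/4) + 7·(0) + 8·(1/4) = 3/4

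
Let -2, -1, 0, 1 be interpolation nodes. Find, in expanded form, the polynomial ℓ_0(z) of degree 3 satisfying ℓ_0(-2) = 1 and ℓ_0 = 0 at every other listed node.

ℓ_0(z) = (z + 1)z(z - 1) / [(-1)·(-2)·(-3)]
       = (z^3 - z) / (-6)

ℓ_0(z) = -(1/6)z^3 + (1/6)z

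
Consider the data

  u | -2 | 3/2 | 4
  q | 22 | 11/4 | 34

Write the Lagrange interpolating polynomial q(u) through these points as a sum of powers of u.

q(u) = 3u^2 - 4u + 2

L_0(u) = (u - 3/2)(u - 4) / [21] = (1/21)u^2 - (11/42)u + 2/7
L_1(u) = (u + 2)(u - 4) / [-35/4] = -(4/35)u^2 + (8/35)u + 32/35
L_2(u) = (u + 2)(u - 3/2) / [15] = (1/15)u^2 + (1/30)u - 1/5
q(u) = 22·L_0 + (11/4)·L_1 + 34·L_2
  22·L_0(u) = (22/21)u^2 - (121/21)u + 44/7
  (11/4)·L_1(u) = -(11/35)u^2 + (22/35)u + 88/35
  34·L_2(u) = (34/15)u^2 + (17/15)u - 34/5
Adding term by term: 3u^2 - 4u + 2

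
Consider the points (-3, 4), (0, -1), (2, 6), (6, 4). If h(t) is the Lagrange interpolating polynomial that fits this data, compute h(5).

28/3

Evaluate each Lagrange basis at t = 5:
L_0(5) = (5)·(3)·(-1)/[(-3)·(-5)·(-9)] = 1/9
L_1(5) = (8)·(3)·(-1)/[(3)·(-2)·(-6)] = -2/3
L_2(5) = (8)·(5)·(-1)/[(5)·(2)·(-4)] = 1
L_3(5) = (8)·(5)·(3)/[(9)·(6)·(4)] = 5/9
Sum: 4·(1/9) + (-1)·(-2/3) + 6·(1) + 4·(5/9) = 28/3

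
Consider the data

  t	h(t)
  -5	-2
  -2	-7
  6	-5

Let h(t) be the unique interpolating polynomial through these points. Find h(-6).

Using Newton's divided-difference form:
h[-5,-2] = (-7 - (-2)) / (-2 - (-5)) = -5/3
h[-2,6] = (-5 - (-7)) / (6 - (-2)) = 1/4
h[-5,-2,6] = (1/4 - (-5/3)) / (6 - (-5)) = 23/132
h(-6) = -2 + (-5/3)·(-1) + (23/132)·(-1)·(-4) = 4/11

4/11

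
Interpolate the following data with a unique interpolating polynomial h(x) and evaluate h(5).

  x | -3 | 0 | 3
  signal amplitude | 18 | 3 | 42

98

Evaluate each Lagrange basis at x = 5:
L_0(5) = (5)·(2)/[(-3)·(-6)] = 5/9
L_1(5) = (8)·(2)/[(3)·(-3)] = -16/9
L_2(5) = (8)·(5)/[(6)·(3)] = 20/9
Sum: 18·(5/9) + 3·(-16/9) + 42·(20/9) = 98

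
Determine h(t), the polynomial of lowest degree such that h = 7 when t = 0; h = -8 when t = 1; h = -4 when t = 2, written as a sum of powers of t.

Newton's divided differences:
h[0,1] = (-8 - 7) / (1 - 0) = -15
h[1,2] = (-4 - (-8)) / (2 - 1) = 4
h[0,1,2] = (4 - (-15)) / (2 - 0) = 19/2
h(t) = 7 + (-15)·t + (19/2)·t(t - 1)
Expanding: h(t) = (19/2)t^2 - (49/2)t + 7

h(t) = (19/2)t^2 - (49/2)t + 7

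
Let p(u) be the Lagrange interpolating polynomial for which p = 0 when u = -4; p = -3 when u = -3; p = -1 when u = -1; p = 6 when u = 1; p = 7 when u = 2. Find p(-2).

-16/5

Evaluate each Lagrange basis at u = -2:
L_0(-2) = (1)·(-1)·(-3)·(-4)/[(-1)·(-3)·(-5)·(-6)] = -2/15
L_1(-2) = (2)·(-1)·(-3)·(-4)/[(1)·(-2)·(-4)·(-5)] = 3/5
L_2(-2) = (2)·(1)·(-3)·(-4)/[(3)·(2)·(-2)·(-3)] = 2/3
L_3(-2) = (2)·(1)·(-1)·(-4)/[(5)·(4)·(2)·(-1)] = -1/5
L_4(-2) = (2)·(1)·(-1)·(-3)/[(6)·(5)·(3)·(1)] = 1/15
Sum: 0 + (-3)·(3/5) + (-1)·(2/3) + 6·(-1/5) + 7·(1/15) = -16/5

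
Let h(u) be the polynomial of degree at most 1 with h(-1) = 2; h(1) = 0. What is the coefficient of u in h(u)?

Build the Lagrange basis polynomials:
L_0(u) = (u - 1) / [-2] = -(1/2)u + 1/2
L_1(u) = (u + 1) / [2] = (1/2)u + 1/2
h(u) = 2·L_0 + 0·L_1
Only the coefficient of u is needed; take it from each L_i and combine:
2·(-1/2) + 0·(1/2) = -1

-1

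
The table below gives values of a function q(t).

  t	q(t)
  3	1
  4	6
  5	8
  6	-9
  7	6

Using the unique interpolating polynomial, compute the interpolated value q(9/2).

1273/128

L_0(9/2) = (1/2)·(-1/2)·(-3/2)·(-5/2)/[(-1)·(-2)·(-3)·(-4)] = -5/128
L_1(9/2) = (3/2)·(-1/2)·(-3/2)·(-5/2)/[(1)·(-1)·(-2)·(-3)] = 15/32
L_2(9/2) = (3/2)·(1/2)·(-3/2)·(-5/2)/[(2)·(1)·(-1)·(-2)] = 45/64
L_3(9/2) = (3/2)·(1/2)·(-1/2)·(-5/2)/[(3)·(2)·(1)·(-1)] = -5/32
L_4(9/2) = (3/2)·(1/2)·(-1/2)·(-3/2)/[(4)·(3)·(2)·(1)] = 3/128
Sum: 1·(-5/128) + 6·(15/32) + 8·(45/64) + (-9)·(-5/32) + 6·(3/128) = 1273/128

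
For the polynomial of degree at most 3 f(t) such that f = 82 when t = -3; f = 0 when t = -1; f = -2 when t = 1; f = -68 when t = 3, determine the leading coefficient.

The leading coefficient equals the top divided difference f[-3,-1,1,3].
f[-3,-1] = (0 - 82) / (-1 - (-3)) = -41
f[-1,1] = (-2 - 0) / (1 - (-1)) = -1
f[1,3] = (-68 - (-2)) / (3 - 1) = -33
f[-3,-1,1] = (-1 - (-41)) / (1 - (-3)) = 10
f[-1,1,3] = (-33 - (-1)) / (3 - (-1)) = -8
f[-3,-1,1,3] = (-8 - 10) / (3 - (-3)) = -3

-3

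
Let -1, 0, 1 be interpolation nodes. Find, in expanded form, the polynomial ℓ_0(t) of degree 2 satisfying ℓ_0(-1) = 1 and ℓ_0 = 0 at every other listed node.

ℓ_0(t) = (1/2)t^2 - (1/2)t

ℓ_0(t) = t(t - 1) / [(-1)·(-2)]
       = (t^2 - t) / (2)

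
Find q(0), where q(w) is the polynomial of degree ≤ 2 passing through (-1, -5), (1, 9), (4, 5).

Evaluate each Lagrange basis at w = 0:
L_0(0) = (-1)·(-4)/[(-2)·(-5)] = 2/5
L_1(0) = (1)·(-4)/[(2)·(-3)] = 2/3
L_2(0) = (1)·(-1)/[(5)·(3)] = -1/15
Sum: (-5)·(2/5) + 9·(2/3) + 5·(-1/15) = 11/3

11/3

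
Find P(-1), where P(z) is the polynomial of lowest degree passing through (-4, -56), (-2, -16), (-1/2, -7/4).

L_0(-1) = (1)·(-1/2)/[(-2)·(-7/2)] = -1/14
L_1(-1) = (3)·(-1/2)/[(2)·(-3/2)] = 1/2
L_2(-1) = (3)·(1)/[(7/2)·(3/2)] = 4/7
Sum: (-56)·(-1/14) + (-16)·(1/2) + (-7/4)·(4/7) = -5

-5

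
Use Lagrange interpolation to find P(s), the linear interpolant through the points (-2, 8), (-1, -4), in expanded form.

P(s) = -12s - 16

L_0(s) = (s + 1) / [-1] = -s - 1
L_1(s) = (s + 2) / [1] = s + 2
P(s) = 8·L_0 + (-4)·L_1
  8·L_0(s) = -8s - 8
  (-4)·L_1(s) = -4s - 8
Adding term by term: -12s - 16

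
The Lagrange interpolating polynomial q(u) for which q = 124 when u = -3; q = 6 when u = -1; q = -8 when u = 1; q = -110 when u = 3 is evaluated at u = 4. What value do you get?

Evaluate each Lagrange basis at u = 4:
L_0(4) = (5)·(3)·(1)/[(-2)·(-4)·(-6)] = -5/16
L_1(4) = (7)·(3)·(1)/[(2)·(-2)·(-4)] = 21/16
L_2(4) = (7)·(5)·(1)/[(4)·(2)·(-2)] = -35/16
L_3(4) = (7)·(5)·(3)/[(6)·(4)·(2)] = 35/16
Sum: 124·(-5/16) + 6·(21/16) + (-8)·(-35/16) + (-110)·(35/16) = -254

-254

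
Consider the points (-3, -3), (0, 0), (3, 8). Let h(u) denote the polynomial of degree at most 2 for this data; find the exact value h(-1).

-14/9

Evaluate each Lagrange basis at u = -1:
L_0(-1) = (-1)·(-4)/[(-3)·(-6)] = 2/9
L_1(-1) = (2)·(-4)/[(3)·(-3)] = 8/9
L_2(-1) = (2)·(-1)/[(6)·(3)] = -1/9
Sum: (-3)·(2/9) + 0 + 8·(-1/9) = -14/9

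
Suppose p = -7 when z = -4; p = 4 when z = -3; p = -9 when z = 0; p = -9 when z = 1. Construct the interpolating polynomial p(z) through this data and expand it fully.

p(z) = (59/60)z^3 + (61/20)z^2 - (121/30)z - 9

L_0(z) = (z + 3)z(z - 1) / [-20] = -(1/20)z^3 - (1/10)z^2 + (3/20)z
L_1(z) = (z + 4)z(z - 1) / [12] = (1/12)z^3 + (1/4)z^2 - (1/3)z
L_2(z) = (z + 4)(z + 3)(z - 1) / [-12] = -(1/12)z^3 - (1/2)z^2 - (5/12)z + 1
L_3(z) = (z + 4)(z + 3)z / [20] = (1/20)z^3 + (7/20)z^2 + (3/5)z
p(z) = (-7)·L_0 + 4·L_1 + (-9)·L_2 + (-9)·L_3
  (-7)·L_0(z) = (7/20)z^3 + (7/10)z^2 - (21/20)z
  4·L_1(z) = (1/3)z^3 + z^2 - (4/3)z
  (-9)·L_2(z) = (3/4)z^3 + (9/2)z^2 + (15/4)z - 9
  (-9)·L_3(z) = -(9/20)z^3 - (63/20)z^2 - (27/5)z
Adding term by term: (59/60)z^3 + (61/20)z^2 - (121/30)z - 9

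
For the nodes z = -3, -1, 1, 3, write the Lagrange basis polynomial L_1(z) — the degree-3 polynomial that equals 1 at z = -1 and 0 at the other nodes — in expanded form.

L_1(z) = (1/16)z^3 - (1/16)z^2 - (9/16)z + 9/16

L_1(z) = (z + 3)(z - 1)(z - 3) / [(2)·(-2)·(-4)]
       = (z^3 - z^2 - 9z + 9) / (16)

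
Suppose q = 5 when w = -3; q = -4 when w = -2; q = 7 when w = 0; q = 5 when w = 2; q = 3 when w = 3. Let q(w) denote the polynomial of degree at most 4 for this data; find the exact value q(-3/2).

Evaluate each Lagrange basis at w = -3/2:
L_0(-3/2) = (1/2)·(-3/2)·(-7/2)·(-9/2)/[(-1)·(-3)·(-5)·(-6)] = -21/160
L_1(-3/2) = (3/2)·(-3/2)·(-7/2)·(-9/2)/[(1)·(-2)·(-4)·(-5)] = 567/640
L_2(-3/2) = (3/2)·(1/2)·(-7/2)·(-9/2)/[(3)·(2)·(-2)·(-3)] = 21/64
L_3(-3/2) = (3/2)·(1/2)·(-3/2)·(-9/2)/[(5)·(4)·(2)·(-1)] = -81/640
L_4(-3/2) = (3/2)·(1/2)·(-3/2)·(-7/2)/[(6)·(5)·(3)·(1)] = 7/160
Sum: 5·(-21/160) + (-4)·(567/640) + 7·(21/64) + 5·(-81/640) + 3·(7/160) = -1539/640

-1539/640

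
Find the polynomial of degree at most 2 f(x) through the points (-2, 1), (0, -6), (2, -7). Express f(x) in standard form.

Build the Lagrange basis polynomials:
L_0(x) = x(x - 2) / [8] = (1/8)x^2 - (1/4)x
L_1(x) = (x + 2)(x - 2) / [-4] = -(1/4)x^2 + 1
L_2(x) = (x + 2)x / [8] = (1/8)x^2 + (1/4)x
f(x) = 1·L_0 + (-6)·L_1 + (-7)·L_2
  1·L_0(x) = (1/8)x^2 - (1/4)x
  (-6)·L_1(x) = (3/2)x^2 - 6
  (-7)·L_2(x) = -(7/8)x^2 - (7/4)x
Adding term by term: (3/4)x^2 - 2x - 6

f(x) = (3/4)x^2 - 2x - 6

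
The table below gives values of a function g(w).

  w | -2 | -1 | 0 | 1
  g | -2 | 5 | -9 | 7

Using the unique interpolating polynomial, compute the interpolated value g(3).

L_0(3) = (4)·(3)·(2)/[(-1)·(-2)·(-3)] = -4
L_1(3) = (5)·(3)·(2)/[(1)·(-1)·(-2)] = 15
L_2(3) = (5)·(4)·(2)/[(2)·(1)·(-1)] = -20
L_3(3) = (5)·(4)·(3)/[(3)·(2)·(1)] = 10
Sum: (-2)·(-4) + 5·(15) + (-9)·(-20) + 7·(10) = 333

333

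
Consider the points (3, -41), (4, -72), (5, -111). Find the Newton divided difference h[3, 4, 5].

-4

h[3,4] = (-72 - (-41)) / (4 - 3) = -31
h[4,5] = (-111 - (-72)) / (5 - 4) = -39
h[3,4,5] = (-39 - (-31)) / (5 - 3) = -4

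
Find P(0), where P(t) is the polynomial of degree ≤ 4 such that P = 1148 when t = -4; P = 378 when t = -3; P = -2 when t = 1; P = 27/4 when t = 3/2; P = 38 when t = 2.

0

Evaluate each Lagrange basis at t = 0:
L_0(0) = (3)·(-1)·(-3/2)·(-2)/[(-1)·(-5)·(-11/2)·(-6)] = -3/55
L_1(0) = (4)·(-1)·(-3/2)·(-2)/[(1)·(-4)·(-9/2)·(-5)] = 2/15
L_2(0) = (4)·(3)·(-3/2)·(-2)/[(5)·(4)·(-1/2)·(-1)] = 18/5
L_3(0) = (4)·(3)·(-1)·(-2)/[(11/2)·(9/2)·(1/2)·(-1/2)] = -128/33
L_4(0) = (4)·(3)·(-1)·(-3/2)/[(6)·(5)·(1)·(1/2)] = 6/5
Sum: 1148·(-3/55) + 378·(2/15) + (-2)·(18/5) + 27/4·(-128/33) + 38·(6/5) = 0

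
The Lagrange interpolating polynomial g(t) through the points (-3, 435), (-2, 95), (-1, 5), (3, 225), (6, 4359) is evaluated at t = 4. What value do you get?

Evaluate each Lagrange basis at t = 4:
L_0(4) = (6)·(5)·(1)·(-2)/[(-1)·(-2)·(-6)·(-9)] = -5/9
L_1(4) = (7)·(5)·(1)·(-2)/[(1)·(-1)·(-5)·(-8)] = 7/4
L_2(4) = (7)·(6)·(1)·(-2)/[(2)·(1)·(-4)·(-7)] = -3/2
L_3(4) = (7)·(6)·(5)·(-2)/[(6)·(5)·(4)·(-3)] = 7/6
L_4(4) = (7)·(6)·(5)·(1)/[(9)·(8)·(7)·(3)] = 5/36
Sum: 435·(-5/9) + 95·(7/4) + 5·(-3/2) + 225·(7/6) + 4359·(5/36) = 785

785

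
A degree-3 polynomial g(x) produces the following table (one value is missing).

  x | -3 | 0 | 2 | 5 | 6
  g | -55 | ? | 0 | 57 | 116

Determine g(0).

The 4 known values determine g uniquely (degree ≤ 3).
L_0(0) = (-2)·(-5)·(-6)/[(-5)·(-8)·(-9)] = 1/6
L_1(0) = (3)·(-5)·(-6)/[(5)·(-3)·(-4)] = 3/2
L_2(0) = (3)·(-2)·(-6)/[(8)·(3)·(-1)] = -3/2
L_3(0) = (3)·(-2)·(-5)/[(9)·(4)·(1)] = 5/6
Sum: (-55)·(1/6) + 0 + 57·(-3/2) + 116·(5/6) = 2

2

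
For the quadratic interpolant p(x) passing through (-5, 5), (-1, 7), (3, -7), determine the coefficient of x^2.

-1/2

The leading coefficient equals the top divided difference p[-5,-1,3].
p[-5,-1] = (7 - 5) / (-1 - (-5)) = 1/2
p[-1,3] = (-7 - 7) / (3 - (-1)) = -7/2
p[-5,-1,3] = (-7/2 - 1/2) / (3 - (-5)) = -1/2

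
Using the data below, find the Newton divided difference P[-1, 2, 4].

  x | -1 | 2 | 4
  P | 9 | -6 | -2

P[-1,2] = (-6 - 9) / (2 - (-1)) = -5
P[2,4] = (-2 - (-6)) / (4 - 2) = 2
P[-1,2,4] = (2 - (-5)) / (4 - (-1)) = 7/5

7/5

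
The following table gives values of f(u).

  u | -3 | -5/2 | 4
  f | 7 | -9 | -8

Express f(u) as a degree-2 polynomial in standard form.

Build the Lagrange basis polynomials:
L_0(u) = (u + 5/2)(u - 4) / [7/2] = (2/7)u^2 - (3/7)u - 20/7
L_1(u) = (u + 3)(u - 4) / [-13/4] = -(4/13)u^2 + (4/13)u + 48/13
L_2(u) = (u + 3)(u + 5/2) / [91/2] = (2/91)u^2 + (11/91)u + 15/91
f(u) = 7·L_0 + (-9)·L_1 + (-8)·L_2
  7·L_0(u) = 2u^2 - 3u - 20
  (-9)·L_1(u) = (36/13)u^2 - (36/13)u - 432/13
  (-8)·L_2(u) = -(16/91)u^2 - (88/91)u - 120/91
Adding term by term: (418/91)u^2 - (613/91)u - 4964/91

f(u) = (418/91)u^2 - (613/91)u - 4964/91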